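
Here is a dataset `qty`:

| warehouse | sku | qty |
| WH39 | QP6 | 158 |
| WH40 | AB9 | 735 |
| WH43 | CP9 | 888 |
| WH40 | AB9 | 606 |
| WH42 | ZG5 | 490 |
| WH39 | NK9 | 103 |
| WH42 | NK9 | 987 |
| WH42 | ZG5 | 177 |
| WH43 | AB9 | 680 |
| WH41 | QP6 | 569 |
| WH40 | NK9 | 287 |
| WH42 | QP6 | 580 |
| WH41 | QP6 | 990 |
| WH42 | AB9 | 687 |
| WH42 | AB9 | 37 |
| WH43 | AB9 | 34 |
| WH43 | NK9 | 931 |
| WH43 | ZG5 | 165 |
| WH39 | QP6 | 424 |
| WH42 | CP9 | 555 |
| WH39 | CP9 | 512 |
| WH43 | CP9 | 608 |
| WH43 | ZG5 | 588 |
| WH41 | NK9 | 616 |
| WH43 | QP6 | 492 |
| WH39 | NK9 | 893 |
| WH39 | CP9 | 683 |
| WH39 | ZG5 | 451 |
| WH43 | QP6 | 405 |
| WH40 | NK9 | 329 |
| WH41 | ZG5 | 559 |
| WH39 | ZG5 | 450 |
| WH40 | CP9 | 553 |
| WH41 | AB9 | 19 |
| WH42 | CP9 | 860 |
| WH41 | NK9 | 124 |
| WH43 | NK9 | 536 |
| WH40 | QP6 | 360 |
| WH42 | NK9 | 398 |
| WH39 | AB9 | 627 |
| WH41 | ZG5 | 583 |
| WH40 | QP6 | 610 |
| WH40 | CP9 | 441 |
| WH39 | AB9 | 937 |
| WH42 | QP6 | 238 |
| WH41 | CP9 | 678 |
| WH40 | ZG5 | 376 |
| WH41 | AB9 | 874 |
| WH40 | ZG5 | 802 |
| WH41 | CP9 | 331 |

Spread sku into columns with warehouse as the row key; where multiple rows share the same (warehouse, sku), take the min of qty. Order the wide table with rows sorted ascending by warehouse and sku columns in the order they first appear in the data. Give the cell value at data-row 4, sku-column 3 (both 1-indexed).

With rows sorted ascending by warehouse, row 4 is warehouse=WH42. sku columns in first-appearance order: QP6, AB9, CP9, ZG5, NK9; column 3 is CP9.
Long rows with warehouse=WH42, sku=CP9: min(555, 860) = 555.

555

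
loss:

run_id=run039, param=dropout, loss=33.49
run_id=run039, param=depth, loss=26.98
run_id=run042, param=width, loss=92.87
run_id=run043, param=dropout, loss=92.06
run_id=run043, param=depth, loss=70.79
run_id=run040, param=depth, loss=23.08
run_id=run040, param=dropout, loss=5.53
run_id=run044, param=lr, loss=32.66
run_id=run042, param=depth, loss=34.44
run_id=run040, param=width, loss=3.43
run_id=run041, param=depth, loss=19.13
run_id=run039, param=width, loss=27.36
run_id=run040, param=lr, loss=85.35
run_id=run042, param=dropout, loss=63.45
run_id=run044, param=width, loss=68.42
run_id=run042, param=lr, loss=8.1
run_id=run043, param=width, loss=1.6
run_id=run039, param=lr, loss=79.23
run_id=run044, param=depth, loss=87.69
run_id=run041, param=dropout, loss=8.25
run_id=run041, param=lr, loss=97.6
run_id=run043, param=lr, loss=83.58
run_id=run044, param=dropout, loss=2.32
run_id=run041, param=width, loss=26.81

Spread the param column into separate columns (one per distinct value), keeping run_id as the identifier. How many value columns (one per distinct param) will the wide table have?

4 distinct param values: width, dropout, depth, lr.

4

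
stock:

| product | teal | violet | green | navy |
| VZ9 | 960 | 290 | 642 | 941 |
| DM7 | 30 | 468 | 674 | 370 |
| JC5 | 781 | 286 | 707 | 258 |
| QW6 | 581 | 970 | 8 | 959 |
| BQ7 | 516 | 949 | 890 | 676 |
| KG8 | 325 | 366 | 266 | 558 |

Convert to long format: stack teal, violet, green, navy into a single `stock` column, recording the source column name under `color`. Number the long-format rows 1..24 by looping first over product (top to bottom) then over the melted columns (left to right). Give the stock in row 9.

24 rows total (6 × 4). Row 9: index ⌊(9-1)/4⌋ = 2 into product → JC5; (9-1) mod 4 = 0 into the melted columns → teal.
So row 9 is (JC5, teal, 781); stock = 781.

781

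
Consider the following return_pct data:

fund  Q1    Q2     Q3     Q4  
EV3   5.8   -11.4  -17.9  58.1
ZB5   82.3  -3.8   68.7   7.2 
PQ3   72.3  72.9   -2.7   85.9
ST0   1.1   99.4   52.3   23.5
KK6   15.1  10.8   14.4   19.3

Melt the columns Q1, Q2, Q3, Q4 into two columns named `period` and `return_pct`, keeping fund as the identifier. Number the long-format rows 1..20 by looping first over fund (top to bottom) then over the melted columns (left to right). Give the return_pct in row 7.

20 rows total (5 × 4). Row 7: index ⌊(7-1)/4⌋ = 1 into fund → ZB5; (7-1) mod 4 = 2 into the melted columns → Q3.
So row 7 is (ZB5, Q3, 68.7); return_pct = 68.7.

68.7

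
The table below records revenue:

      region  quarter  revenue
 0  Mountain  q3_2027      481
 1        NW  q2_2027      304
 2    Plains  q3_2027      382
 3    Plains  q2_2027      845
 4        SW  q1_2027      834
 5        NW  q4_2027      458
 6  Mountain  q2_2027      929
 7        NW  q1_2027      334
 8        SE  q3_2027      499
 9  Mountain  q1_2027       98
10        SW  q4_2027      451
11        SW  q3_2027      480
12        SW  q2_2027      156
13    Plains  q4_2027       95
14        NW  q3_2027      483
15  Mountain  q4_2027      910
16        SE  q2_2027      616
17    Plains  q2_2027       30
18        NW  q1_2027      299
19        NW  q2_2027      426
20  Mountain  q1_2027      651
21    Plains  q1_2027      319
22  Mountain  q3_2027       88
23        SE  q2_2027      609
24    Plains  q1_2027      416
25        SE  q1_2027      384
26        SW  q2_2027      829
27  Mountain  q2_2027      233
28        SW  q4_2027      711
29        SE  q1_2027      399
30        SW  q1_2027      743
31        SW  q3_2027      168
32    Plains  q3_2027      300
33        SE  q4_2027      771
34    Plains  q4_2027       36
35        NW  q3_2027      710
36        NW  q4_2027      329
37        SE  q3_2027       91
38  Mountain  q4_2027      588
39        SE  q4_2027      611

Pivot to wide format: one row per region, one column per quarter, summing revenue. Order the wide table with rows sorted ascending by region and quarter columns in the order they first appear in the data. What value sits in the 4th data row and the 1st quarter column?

590

With rows sorted ascending by region, row 4 is region=SE. quarter columns in first-appearance order: q3_2027, q2_2027, q1_2027, q4_2027; column 1 is q3_2027.
Long rows with region=SE, quarter=q3_2027: 499 + 91 = 590.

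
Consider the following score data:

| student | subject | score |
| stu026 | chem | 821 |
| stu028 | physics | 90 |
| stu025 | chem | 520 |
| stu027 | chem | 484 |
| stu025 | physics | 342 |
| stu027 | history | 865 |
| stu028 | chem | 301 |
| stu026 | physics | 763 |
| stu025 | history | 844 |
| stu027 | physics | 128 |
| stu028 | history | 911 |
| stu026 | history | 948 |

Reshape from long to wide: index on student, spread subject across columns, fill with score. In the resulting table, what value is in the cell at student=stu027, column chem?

484

Wide layout: rows indexed by student, columns are the 3 distinct subject values (chem, physics, history).
Cell (student=stu027, subject=chem) draws from the long row where student=stu027 and subject=chem, which has score=484.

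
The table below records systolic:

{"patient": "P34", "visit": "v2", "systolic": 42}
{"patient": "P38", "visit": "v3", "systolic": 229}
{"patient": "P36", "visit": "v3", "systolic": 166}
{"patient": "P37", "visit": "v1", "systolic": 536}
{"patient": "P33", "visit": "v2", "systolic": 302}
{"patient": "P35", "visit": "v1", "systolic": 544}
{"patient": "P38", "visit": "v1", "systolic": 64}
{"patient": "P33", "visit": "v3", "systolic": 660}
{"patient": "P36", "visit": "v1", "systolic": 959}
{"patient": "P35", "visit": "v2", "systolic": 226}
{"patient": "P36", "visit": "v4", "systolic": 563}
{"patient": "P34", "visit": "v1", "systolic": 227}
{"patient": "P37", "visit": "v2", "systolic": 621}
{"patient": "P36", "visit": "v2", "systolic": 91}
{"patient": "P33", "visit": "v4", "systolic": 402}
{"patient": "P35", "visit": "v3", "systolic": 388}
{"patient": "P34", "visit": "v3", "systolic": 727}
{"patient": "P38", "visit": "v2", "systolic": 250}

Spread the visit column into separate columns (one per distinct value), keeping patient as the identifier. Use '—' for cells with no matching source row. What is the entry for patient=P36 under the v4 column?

The long row with patient=P36, visit=v4 has systolic=563.

563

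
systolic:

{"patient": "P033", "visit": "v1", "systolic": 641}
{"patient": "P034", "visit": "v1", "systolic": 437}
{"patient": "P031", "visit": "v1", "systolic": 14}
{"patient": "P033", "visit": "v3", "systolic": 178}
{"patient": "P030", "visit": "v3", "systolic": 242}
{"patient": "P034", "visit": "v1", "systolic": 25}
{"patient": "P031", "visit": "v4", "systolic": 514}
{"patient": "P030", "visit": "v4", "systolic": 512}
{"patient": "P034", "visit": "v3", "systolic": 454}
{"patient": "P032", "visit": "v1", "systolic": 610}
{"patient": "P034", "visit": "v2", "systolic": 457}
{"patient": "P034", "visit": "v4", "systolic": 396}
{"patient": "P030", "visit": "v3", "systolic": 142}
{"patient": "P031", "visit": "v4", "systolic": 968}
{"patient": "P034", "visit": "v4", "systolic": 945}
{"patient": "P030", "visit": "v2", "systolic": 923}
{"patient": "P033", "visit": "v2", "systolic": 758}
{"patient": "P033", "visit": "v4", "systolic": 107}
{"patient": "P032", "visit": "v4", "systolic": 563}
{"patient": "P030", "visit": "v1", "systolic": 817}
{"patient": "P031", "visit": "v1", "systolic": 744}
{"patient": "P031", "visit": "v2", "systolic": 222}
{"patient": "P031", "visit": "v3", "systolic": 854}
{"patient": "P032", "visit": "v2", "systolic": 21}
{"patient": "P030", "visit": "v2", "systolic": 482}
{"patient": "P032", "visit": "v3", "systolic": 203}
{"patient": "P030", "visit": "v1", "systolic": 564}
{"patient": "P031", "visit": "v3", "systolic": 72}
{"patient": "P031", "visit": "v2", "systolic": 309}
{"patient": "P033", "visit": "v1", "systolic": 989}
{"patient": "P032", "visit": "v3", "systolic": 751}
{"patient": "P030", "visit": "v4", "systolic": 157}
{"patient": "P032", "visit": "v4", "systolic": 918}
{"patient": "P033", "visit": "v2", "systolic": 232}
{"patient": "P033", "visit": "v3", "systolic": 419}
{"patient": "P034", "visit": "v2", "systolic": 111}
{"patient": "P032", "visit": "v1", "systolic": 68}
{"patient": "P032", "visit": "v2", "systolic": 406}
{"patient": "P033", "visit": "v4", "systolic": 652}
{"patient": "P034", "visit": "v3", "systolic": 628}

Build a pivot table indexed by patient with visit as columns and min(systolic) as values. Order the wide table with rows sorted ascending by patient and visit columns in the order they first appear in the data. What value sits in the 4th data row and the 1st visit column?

With rows sorted ascending by patient, row 4 is patient=P033. visit columns in first-appearance order: v1, v3, v4, v2; column 1 is v1.
Long rows with patient=P033, visit=v1: min(641, 989) = 641.

641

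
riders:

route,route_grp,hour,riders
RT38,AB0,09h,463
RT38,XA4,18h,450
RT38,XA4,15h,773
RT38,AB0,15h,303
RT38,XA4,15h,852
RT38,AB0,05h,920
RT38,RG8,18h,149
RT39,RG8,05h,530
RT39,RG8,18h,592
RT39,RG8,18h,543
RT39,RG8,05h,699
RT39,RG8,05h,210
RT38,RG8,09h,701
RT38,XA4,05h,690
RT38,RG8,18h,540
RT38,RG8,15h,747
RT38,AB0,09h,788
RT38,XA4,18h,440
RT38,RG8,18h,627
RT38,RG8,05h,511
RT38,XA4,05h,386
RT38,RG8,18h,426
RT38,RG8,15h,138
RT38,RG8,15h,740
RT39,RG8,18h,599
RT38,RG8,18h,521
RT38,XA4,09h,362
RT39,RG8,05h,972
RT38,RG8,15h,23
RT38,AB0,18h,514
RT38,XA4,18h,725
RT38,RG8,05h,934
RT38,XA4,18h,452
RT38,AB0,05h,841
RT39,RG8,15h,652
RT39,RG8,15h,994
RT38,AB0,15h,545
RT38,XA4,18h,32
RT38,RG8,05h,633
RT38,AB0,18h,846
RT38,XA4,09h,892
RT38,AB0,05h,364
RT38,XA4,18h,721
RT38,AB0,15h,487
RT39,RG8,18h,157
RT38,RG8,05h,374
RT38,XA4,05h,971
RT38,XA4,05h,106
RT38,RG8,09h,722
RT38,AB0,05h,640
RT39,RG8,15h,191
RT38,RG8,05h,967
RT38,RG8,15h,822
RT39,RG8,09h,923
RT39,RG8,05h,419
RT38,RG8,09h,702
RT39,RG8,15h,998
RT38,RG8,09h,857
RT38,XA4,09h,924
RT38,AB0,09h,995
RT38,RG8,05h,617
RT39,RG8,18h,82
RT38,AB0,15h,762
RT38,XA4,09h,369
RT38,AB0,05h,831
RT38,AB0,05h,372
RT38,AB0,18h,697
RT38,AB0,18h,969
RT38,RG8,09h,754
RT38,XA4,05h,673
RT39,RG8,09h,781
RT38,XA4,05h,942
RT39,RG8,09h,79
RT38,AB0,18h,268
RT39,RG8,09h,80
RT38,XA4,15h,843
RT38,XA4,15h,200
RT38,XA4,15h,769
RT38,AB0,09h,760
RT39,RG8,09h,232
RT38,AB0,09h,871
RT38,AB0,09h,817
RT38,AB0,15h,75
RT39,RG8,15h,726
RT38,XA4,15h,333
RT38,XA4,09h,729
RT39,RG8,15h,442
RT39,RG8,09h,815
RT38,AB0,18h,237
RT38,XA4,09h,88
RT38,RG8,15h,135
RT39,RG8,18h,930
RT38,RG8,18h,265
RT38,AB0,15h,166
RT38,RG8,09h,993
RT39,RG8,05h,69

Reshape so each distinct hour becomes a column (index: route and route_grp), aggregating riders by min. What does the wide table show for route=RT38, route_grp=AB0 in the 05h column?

364

Rows with route=RT38, route_grp=AB0 and hour=05h: riders values are 920, 841, 364, 640, 831, 372.
min(920, 841, 364, 640, 831, 372) = 364.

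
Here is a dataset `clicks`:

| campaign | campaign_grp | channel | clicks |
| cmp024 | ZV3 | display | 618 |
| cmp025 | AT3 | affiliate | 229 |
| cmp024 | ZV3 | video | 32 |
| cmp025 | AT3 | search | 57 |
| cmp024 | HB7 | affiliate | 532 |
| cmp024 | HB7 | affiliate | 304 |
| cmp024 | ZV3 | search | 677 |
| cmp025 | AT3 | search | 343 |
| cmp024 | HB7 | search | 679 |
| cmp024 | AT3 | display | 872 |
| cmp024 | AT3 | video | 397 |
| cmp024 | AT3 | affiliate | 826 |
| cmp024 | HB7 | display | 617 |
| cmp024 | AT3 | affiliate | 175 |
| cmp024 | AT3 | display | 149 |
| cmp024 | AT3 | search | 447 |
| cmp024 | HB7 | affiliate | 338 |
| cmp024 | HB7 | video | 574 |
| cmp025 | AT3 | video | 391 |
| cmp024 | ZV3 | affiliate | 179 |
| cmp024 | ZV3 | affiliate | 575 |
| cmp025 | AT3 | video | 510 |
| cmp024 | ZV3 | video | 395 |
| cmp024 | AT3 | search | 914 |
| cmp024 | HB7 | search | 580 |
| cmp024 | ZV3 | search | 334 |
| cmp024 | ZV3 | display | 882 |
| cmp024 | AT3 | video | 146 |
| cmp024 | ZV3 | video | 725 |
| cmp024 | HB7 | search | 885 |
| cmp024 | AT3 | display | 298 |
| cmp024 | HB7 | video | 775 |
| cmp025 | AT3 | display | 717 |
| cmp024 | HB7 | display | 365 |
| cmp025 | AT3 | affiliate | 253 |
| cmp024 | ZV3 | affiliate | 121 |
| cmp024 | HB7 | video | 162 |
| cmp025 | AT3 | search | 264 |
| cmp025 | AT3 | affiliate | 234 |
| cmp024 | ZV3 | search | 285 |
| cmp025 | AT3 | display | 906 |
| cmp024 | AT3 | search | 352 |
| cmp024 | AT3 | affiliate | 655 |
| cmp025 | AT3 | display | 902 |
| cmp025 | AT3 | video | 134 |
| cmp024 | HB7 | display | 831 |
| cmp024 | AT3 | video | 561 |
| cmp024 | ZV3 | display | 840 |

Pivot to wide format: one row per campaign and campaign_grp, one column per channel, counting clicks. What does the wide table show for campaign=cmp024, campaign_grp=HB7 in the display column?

3

Rows with campaign=cmp024, campaign_grp=HB7 and channel=display: clicks values are 617, 365, 831.
3 rows match — count = 3.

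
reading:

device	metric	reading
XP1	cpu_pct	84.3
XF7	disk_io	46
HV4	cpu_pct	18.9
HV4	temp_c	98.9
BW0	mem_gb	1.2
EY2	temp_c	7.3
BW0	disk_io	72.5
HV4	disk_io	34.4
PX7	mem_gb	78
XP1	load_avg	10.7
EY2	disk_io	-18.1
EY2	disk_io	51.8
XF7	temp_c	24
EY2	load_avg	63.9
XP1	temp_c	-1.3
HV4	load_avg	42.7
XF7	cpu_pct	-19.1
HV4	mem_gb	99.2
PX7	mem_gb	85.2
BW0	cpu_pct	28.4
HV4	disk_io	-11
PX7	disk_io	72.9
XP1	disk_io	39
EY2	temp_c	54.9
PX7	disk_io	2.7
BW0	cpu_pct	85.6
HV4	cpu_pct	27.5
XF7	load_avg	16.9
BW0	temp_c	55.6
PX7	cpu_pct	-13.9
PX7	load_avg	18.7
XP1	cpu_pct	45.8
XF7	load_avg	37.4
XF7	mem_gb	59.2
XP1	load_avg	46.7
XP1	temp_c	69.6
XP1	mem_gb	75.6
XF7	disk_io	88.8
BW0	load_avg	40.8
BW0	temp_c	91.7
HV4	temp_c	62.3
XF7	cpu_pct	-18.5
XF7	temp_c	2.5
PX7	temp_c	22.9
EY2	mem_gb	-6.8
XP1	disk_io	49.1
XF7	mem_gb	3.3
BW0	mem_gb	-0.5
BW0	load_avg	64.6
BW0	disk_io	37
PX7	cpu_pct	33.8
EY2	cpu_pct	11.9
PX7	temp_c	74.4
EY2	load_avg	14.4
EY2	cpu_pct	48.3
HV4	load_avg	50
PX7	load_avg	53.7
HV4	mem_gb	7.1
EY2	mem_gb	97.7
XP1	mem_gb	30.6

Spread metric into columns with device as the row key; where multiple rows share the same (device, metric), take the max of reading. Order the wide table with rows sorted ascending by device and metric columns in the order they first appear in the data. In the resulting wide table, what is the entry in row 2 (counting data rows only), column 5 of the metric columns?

63.9

With rows sorted ascending by device, row 2 is device=EY2. metric columns in first-appearance order: cpu_pct, disk_io, temp_c, mem_gb, load_avg; column 5 is load_avg.
Long rows with device=EY2, metric=load_avg: max(63.9, 14.4) = 63.9.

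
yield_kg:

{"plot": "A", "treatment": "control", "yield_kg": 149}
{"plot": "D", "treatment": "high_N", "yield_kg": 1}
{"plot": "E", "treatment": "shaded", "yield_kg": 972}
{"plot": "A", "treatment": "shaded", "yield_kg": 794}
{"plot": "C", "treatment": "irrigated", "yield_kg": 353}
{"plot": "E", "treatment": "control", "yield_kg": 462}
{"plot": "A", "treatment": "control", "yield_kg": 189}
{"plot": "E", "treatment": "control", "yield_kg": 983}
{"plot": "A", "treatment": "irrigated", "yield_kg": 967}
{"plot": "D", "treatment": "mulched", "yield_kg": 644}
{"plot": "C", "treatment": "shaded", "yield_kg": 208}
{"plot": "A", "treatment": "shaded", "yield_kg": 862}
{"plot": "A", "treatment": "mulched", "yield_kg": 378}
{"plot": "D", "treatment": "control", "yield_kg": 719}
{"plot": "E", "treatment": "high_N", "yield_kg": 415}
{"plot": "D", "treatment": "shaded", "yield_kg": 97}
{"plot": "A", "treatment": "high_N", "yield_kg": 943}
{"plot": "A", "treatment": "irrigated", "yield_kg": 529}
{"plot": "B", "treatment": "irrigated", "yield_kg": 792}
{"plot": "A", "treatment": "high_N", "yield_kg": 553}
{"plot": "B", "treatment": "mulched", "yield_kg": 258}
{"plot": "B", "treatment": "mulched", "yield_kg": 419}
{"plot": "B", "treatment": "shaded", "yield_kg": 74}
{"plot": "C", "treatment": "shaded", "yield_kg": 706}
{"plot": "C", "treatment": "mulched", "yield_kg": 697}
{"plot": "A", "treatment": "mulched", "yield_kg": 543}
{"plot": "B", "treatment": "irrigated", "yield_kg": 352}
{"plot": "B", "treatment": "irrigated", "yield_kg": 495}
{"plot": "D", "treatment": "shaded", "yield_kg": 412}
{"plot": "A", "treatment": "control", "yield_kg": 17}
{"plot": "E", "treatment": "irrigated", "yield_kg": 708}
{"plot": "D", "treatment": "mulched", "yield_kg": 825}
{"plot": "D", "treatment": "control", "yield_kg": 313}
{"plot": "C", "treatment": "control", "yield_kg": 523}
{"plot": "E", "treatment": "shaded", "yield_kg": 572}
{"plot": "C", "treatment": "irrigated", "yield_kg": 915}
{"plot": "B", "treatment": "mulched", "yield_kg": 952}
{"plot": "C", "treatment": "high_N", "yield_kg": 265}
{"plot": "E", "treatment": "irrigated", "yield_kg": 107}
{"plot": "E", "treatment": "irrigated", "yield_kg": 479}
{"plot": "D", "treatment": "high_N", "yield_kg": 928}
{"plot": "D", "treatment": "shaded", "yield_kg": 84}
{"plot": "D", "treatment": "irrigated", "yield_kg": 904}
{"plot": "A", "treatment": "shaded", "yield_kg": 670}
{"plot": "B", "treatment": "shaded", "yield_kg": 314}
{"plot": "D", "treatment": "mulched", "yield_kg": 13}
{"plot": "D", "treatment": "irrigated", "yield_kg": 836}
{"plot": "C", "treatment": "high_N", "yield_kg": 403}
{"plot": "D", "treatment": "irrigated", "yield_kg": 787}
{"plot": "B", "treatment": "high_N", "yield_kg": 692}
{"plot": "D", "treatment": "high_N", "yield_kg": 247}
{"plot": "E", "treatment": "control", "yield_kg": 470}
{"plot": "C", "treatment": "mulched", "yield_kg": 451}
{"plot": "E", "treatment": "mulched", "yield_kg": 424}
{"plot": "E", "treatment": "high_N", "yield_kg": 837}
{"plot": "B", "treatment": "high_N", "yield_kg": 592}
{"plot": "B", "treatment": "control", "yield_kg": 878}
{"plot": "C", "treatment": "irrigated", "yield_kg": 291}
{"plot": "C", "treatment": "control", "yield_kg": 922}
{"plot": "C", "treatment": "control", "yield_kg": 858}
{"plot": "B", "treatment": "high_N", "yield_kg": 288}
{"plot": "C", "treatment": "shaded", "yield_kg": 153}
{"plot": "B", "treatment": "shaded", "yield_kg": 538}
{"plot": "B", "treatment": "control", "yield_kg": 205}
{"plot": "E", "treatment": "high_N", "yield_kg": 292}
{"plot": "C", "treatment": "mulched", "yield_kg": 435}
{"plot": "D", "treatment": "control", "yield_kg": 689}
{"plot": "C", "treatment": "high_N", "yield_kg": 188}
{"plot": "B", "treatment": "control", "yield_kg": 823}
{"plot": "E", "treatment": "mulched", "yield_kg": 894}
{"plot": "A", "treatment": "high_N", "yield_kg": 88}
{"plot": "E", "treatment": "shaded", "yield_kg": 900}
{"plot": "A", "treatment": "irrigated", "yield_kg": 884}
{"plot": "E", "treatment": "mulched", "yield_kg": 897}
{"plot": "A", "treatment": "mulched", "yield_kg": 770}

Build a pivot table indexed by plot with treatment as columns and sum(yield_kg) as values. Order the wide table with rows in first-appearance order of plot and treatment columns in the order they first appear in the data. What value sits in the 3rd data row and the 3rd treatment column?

2444

With rows in first-appearance order of plot, row 3 is plot=E. treatment columns in first-appearance order: control, high_N, shaded, irrigated, mulched; column 3 is shaded.
Long rows with plot=E, treatment=shaded: 972 + 572 + 900 = 2444.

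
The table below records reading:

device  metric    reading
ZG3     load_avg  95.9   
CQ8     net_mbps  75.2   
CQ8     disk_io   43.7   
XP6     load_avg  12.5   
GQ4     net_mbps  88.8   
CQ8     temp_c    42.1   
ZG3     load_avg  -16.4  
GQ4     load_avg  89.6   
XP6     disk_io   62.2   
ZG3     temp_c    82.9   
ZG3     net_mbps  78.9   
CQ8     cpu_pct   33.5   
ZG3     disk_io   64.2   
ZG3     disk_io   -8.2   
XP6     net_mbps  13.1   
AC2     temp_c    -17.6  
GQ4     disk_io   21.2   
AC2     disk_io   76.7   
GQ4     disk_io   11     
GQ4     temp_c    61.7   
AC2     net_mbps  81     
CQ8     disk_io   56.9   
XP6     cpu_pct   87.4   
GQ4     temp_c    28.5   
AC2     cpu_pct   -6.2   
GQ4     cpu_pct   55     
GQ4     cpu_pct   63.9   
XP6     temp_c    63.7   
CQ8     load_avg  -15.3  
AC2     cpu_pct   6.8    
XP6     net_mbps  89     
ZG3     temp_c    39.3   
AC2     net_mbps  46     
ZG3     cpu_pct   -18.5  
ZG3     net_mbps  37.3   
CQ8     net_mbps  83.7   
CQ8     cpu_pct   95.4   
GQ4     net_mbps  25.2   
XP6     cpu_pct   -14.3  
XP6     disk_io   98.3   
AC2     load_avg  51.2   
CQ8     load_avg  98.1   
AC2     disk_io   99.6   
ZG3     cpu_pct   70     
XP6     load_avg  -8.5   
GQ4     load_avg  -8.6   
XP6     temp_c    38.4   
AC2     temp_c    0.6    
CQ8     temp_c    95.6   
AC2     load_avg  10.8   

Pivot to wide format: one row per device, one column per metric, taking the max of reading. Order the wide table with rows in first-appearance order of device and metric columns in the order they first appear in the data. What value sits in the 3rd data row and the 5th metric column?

87.4

With rows in first-appearance order of device, row 3 is device=XP6. metric columns in first-appearance order: load_avg, net_mbps, disk_io, temp_c, cpu_pct; column 5 is cpu_pct.
Long rows with device=XP6, metric=cpu_pct: max(87.4, -14.3) = 87.4.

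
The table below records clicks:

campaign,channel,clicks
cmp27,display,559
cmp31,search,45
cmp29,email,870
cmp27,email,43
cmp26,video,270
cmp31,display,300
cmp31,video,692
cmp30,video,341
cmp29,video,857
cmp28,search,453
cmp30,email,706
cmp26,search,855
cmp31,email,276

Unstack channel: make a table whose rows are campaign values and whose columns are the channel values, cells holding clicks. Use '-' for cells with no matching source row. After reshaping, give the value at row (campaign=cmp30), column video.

341

The long row with campaign=cmp30, channel=video has clicks=341.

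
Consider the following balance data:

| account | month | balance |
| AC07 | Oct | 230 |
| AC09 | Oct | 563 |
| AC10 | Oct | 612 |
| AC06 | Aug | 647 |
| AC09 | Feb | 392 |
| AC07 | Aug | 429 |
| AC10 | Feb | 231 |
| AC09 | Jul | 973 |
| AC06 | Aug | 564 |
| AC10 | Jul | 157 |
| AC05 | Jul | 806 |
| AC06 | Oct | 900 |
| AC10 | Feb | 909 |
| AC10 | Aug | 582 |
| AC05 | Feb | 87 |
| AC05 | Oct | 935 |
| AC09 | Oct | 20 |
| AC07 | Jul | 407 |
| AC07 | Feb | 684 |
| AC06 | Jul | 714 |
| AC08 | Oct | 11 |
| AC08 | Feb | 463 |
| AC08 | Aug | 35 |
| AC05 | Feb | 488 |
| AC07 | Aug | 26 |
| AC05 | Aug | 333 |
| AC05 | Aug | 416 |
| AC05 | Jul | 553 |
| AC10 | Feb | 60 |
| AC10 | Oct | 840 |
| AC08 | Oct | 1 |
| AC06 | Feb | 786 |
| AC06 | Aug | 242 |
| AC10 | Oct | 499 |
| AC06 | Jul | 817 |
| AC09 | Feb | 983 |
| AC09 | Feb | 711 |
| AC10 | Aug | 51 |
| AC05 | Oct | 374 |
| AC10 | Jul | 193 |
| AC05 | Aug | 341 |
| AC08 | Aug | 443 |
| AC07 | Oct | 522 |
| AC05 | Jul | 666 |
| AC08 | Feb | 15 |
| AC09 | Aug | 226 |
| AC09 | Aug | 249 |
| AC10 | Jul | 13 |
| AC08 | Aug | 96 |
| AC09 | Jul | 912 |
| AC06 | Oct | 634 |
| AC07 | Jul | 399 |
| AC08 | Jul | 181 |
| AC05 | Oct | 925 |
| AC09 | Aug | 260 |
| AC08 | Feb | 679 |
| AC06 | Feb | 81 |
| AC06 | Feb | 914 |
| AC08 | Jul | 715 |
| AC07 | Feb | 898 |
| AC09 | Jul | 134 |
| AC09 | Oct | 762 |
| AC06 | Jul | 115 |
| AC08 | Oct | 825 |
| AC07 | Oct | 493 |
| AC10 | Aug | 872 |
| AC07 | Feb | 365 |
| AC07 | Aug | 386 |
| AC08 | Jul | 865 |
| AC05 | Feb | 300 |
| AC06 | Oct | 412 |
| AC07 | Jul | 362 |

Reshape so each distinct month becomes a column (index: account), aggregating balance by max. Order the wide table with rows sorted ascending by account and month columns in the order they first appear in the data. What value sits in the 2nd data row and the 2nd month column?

647

With rows sorted ascending by account, row 2 is account=AC06. month columns in first-appearance order: Oct, Aug, Feb, Jul; column 2 is Aug.
Long rows with account=AC06, month=Aug: max(647, 564, 242) = 647.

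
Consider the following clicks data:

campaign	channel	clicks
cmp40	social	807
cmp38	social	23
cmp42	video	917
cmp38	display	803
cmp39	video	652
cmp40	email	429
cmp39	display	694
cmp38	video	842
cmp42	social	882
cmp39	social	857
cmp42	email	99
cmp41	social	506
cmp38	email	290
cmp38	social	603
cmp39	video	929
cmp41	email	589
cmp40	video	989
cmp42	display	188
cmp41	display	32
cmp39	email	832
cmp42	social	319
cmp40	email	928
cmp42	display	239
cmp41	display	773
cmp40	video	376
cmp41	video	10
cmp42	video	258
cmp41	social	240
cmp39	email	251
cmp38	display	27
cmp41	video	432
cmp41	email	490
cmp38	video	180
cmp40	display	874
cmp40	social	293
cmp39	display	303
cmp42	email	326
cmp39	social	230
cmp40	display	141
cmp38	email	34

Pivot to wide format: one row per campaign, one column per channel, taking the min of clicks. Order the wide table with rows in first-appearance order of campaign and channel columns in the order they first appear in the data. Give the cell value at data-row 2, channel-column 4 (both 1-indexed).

34

With rows in first-appearance order of campaign, row 2 is campaign=cmp38. channel columns in first-appearance order: social, video, display, email; column 4 is email.
Long rows with campaign=cmp38, channel=email: min(290, 34) = 34.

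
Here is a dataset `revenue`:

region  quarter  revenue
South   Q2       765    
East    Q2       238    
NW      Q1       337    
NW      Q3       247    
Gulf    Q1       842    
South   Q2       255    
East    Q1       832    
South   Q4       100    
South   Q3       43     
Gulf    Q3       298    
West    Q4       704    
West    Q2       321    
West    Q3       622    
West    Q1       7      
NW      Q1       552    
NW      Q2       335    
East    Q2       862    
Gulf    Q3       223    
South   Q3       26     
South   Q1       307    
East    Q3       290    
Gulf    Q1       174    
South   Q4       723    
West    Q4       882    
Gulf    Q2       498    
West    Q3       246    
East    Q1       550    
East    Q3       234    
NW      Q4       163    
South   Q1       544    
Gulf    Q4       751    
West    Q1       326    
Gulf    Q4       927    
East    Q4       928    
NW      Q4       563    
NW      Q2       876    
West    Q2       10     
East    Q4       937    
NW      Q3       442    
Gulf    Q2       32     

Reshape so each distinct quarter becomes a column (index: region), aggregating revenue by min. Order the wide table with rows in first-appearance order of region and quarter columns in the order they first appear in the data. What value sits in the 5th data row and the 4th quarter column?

With rows in first-appearance order of region, row 5 is region=West. quarter columns in first-appearance order: Q2, Q1, Q3, Q4; column 4 is Q4.
Long rows with region=West, quarter=Q4: min(704, 882) = 704.

704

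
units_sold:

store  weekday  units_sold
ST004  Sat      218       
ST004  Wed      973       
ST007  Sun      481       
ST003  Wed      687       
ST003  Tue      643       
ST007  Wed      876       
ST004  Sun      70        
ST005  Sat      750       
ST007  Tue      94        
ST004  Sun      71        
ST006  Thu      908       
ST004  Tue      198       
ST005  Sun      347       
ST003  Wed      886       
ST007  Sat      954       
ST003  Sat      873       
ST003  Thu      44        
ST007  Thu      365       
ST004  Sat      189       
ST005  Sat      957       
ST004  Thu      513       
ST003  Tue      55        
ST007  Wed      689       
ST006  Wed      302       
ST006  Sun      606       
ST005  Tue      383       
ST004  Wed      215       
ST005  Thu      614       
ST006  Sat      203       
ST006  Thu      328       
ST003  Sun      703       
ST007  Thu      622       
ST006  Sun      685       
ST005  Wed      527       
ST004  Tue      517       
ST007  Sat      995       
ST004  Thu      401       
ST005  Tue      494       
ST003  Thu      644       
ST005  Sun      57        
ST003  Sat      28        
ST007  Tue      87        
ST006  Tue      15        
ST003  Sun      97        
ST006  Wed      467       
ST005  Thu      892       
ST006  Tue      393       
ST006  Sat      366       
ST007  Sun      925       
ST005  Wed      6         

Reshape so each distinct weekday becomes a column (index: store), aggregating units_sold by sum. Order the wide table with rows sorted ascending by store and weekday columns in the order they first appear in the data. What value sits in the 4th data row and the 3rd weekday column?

With rows sorted ascending by store, row 4 is store=ST006. weekday columns in first-appearance order: Sat, Wed, Sun, Tue, Thu; column 3 is Sun.
Long rows with store=ST006, weekday=Sun: 606 + 685 = 1291.

1291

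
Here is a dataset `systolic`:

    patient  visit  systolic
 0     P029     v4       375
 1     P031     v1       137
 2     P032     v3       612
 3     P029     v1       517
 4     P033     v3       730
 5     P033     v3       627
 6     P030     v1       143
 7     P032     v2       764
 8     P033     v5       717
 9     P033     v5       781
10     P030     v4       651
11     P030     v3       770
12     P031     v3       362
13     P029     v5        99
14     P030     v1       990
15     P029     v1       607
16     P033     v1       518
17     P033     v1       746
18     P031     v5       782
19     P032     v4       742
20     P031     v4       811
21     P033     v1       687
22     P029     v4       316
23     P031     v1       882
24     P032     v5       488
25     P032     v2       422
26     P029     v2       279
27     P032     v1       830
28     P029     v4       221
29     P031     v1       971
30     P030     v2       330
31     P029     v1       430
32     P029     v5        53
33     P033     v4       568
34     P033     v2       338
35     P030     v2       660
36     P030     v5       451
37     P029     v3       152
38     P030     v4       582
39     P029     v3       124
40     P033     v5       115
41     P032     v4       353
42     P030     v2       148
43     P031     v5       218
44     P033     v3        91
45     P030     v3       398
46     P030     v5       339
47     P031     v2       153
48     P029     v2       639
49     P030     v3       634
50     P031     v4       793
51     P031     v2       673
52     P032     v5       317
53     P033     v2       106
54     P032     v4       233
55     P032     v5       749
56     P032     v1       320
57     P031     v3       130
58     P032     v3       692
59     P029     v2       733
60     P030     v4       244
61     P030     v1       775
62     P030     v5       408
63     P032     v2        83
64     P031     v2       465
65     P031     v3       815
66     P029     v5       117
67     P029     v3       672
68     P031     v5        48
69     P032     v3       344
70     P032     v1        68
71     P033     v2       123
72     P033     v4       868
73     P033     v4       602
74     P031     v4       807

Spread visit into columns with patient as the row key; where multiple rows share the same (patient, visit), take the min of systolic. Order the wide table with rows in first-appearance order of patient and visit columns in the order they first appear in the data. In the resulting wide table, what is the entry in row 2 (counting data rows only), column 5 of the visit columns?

With rows in first-appearance order of patient, row 2 is patient=P031. visit columns in first-appearance order: v4, v1, v3, v2, v5; column 5 is v5.
Long rows with patient=P031, visit=v5: min(782, 218, 48) = 48.

48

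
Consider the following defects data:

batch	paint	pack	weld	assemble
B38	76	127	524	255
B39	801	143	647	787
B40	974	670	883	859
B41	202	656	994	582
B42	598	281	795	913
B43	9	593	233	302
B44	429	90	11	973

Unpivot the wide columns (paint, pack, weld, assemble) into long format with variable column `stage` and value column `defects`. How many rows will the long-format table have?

28

7 batch values × 4 melted columns = 28 rows.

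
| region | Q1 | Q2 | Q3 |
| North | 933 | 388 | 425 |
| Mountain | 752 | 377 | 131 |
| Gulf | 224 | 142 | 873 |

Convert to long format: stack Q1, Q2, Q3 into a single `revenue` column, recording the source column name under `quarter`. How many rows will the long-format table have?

3 region values × 3 melted columns = 9 rows.

9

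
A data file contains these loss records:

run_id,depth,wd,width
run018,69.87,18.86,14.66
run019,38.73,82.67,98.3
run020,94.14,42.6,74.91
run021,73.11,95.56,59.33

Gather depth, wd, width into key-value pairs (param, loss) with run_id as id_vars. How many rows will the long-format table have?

4 run_id values × 3 melted columns = 12 rows.

12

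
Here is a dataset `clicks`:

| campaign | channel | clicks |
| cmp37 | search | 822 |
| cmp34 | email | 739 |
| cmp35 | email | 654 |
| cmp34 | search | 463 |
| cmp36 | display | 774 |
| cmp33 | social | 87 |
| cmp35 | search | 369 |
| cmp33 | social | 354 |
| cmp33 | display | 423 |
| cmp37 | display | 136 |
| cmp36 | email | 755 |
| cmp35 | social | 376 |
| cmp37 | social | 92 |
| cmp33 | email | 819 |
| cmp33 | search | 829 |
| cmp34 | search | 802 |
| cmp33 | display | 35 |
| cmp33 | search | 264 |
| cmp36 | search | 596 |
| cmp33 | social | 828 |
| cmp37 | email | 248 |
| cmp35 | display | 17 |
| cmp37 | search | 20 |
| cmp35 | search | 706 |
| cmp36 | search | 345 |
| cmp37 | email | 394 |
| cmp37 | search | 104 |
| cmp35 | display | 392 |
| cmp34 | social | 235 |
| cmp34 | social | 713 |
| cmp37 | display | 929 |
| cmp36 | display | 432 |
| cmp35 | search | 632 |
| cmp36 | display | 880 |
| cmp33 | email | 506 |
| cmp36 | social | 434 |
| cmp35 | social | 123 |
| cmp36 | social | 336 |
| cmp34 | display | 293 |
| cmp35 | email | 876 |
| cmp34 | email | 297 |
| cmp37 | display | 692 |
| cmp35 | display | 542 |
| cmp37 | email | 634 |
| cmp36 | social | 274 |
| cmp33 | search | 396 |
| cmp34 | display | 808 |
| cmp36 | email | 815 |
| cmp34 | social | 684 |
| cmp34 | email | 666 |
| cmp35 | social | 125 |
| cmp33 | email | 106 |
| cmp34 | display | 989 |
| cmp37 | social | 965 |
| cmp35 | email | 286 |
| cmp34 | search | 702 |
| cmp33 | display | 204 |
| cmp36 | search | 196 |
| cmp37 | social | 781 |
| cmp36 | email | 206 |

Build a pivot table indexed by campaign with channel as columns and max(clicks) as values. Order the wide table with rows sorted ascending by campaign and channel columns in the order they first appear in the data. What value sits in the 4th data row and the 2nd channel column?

With rows sorted ascending by campaign, row 4 is campaign=cmp36. channel columns in first-appearance order: search, email, display, social; column 2 is email.
Long rows with campaign=cmp36, channel=email: max(755, 815, 206) = 815.

815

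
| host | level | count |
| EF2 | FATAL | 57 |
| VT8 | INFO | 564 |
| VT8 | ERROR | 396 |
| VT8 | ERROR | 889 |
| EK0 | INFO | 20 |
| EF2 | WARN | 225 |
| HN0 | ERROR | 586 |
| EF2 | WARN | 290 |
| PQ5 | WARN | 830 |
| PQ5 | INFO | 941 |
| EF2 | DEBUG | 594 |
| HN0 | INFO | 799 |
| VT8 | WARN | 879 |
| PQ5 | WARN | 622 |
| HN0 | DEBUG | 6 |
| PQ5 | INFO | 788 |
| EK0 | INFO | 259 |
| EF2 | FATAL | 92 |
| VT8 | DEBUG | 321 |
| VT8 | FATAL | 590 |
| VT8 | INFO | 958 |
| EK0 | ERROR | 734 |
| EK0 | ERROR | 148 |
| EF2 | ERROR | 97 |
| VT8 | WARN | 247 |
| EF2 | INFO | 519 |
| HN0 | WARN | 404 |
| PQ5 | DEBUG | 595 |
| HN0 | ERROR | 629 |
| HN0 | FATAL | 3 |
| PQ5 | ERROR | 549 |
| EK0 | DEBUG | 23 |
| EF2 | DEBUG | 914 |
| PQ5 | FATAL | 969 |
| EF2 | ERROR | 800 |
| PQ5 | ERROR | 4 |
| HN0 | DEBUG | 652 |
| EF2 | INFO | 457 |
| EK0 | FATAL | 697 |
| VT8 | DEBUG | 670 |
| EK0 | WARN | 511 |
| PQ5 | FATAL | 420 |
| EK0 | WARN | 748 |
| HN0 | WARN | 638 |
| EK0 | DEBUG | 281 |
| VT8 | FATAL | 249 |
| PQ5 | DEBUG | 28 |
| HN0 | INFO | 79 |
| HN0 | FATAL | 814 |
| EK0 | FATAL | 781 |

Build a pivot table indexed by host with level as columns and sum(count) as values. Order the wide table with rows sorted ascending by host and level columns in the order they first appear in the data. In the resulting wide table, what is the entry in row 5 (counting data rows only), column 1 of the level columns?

With rows sorted ascending by host, row 5 is host=VT8. level columns in first-appearance order: FATAL, INFO, ERROR, WARN, DEBUG; column 1 is FATAL.
Long rows with host=VT8, level=FATAL: 590 + 249 = 839.

839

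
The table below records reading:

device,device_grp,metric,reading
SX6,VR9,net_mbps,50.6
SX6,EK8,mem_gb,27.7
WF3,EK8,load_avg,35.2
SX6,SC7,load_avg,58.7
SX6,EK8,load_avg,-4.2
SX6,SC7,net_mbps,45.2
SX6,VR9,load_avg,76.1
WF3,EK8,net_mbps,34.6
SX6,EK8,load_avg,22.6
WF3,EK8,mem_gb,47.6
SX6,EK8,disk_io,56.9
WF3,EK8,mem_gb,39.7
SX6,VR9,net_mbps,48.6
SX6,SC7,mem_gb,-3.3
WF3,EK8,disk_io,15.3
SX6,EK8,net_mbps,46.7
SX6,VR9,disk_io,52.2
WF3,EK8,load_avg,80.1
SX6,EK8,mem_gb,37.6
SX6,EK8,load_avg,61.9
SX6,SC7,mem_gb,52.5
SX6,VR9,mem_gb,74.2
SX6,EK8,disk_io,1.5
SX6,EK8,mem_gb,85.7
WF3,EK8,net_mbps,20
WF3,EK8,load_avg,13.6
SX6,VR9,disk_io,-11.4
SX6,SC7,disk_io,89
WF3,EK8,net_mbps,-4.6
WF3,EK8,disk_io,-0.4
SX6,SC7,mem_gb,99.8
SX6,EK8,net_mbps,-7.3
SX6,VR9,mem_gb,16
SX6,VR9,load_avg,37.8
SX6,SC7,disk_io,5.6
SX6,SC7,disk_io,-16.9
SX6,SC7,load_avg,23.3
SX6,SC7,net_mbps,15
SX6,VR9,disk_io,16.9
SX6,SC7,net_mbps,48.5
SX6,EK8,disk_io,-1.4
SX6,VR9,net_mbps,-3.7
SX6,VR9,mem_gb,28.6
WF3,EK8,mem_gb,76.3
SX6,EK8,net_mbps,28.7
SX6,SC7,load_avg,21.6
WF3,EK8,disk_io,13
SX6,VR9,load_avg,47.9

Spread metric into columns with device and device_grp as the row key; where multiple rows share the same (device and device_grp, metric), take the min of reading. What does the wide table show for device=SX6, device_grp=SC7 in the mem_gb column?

-3.3

Rows with device=SX6, device_grp=SC7 and metric=mem_gb: reading values are -3.3, 52.5, 99.8.
min(-3.3, 52.5, 99.8) = -3.3.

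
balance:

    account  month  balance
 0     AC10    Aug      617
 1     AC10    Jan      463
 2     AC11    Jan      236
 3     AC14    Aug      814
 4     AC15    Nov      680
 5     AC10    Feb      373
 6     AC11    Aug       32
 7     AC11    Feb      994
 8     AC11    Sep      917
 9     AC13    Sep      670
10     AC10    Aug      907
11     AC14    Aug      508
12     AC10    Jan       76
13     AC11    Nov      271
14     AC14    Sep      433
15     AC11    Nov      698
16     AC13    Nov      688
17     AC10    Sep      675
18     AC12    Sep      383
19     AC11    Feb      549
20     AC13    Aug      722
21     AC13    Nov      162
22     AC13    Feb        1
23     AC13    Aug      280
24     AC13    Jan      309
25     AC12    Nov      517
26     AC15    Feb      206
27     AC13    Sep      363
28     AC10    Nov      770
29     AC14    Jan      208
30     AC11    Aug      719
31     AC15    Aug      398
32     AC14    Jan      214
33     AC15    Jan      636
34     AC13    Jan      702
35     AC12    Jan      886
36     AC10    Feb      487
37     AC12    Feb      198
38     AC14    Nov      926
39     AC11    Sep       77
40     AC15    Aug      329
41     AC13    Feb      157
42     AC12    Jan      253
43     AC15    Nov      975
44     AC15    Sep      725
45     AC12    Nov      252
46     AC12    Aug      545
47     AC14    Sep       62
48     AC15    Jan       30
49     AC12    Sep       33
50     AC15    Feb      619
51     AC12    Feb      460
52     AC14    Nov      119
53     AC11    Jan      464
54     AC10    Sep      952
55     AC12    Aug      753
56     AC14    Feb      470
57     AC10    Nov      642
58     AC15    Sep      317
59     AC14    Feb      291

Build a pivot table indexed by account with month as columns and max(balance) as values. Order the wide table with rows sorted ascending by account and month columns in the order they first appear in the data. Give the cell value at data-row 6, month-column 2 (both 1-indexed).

With rows sorted ascending by account, row 6 is account=AC15. month columns in first-appearance order: Aug, Jan, Nov, Feb, Sep; column 2 is Jan.
Long rows with account=AC15, month=Jan: max(636, 30) = 636.

636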